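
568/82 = 6 +38/41 = 6.93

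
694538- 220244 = 474294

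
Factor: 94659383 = 7^1* 13^1*17^1 *43^1*1423^1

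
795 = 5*159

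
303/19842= 101/6614=0.02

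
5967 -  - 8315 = 14282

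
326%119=88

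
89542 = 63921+25621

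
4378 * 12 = 52536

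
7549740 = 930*8118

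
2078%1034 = 10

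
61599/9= 6844 + 1/3 = 6844.33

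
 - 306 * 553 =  - 169218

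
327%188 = 139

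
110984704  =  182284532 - 71299828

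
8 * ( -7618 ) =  -60944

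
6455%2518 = 1419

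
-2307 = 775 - 3082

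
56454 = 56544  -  90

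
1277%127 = 7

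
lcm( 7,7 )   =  7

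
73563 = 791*93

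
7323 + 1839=9162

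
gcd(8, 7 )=1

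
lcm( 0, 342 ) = 0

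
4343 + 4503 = 8846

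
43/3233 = 43/3233 = 0.01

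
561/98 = 5 + 71/98 = 5.72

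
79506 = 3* 26502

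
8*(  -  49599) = -396792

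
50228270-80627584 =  - 30399314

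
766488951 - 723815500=42673451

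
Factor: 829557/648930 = 2^(-1 )*3^1*5^( - 1) *97^( - 1)*223^( - 1 )*92173^1 = 276519/216310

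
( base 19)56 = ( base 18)5b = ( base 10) 101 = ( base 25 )41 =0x65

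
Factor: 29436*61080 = 2^5*3^2*5^1*11^1*223^1*509^1 = 1797950880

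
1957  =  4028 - 2071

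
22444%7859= 6726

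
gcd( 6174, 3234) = 294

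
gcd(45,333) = 9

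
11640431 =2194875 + 9445556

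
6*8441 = 50646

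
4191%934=455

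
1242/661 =1242/661 = 1.88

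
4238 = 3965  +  273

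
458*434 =198772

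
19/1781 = 19/1781 =0.01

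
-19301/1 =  - 19301=- 19301.00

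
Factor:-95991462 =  - 2^1*3^2*7^1*149^1 * 5113^1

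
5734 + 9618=15352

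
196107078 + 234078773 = 430185851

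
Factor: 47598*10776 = 2^4*3^2 * 449^1*7933^1  =  512916048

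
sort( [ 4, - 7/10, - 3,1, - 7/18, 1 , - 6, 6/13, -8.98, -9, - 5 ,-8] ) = [-9, - 8.98, - 8, - 6,-5,- 3,- 7/10, - 7/18, 6/13 , 1,  1, 4]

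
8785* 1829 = 16067765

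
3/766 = 3/766 = 0.00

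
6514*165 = 1074810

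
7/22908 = 7/22908 = 0.00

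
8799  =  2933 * 3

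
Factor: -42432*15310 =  - 649633920 = - 2^7*3^1*5^1*13^1*17^1*1531^1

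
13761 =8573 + 5188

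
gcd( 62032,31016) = 31016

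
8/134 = 4/67 =0.06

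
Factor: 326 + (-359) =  - 3^1*11^1 = - 33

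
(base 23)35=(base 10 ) 74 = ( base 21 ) 3B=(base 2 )1001010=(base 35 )24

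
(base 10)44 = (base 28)1g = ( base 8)54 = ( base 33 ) 1b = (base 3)1122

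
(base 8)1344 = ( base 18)252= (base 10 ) 740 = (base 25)14F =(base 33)me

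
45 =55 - 10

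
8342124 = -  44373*(-188)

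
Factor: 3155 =5^1*631^1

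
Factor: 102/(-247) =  - 2^1*3^1*13^( - 1 )*17^1*19^( - 1)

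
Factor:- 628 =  - 2^2* 157^1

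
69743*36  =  2510748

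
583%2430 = 583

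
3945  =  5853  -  1908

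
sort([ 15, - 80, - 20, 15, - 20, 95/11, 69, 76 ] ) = [- 80,-20 ,- 20,95/11,15 , 15, 69,76] 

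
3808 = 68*56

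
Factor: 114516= 2^2* 3^2 * 3181^1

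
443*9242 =4094206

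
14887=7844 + 7043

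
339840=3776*90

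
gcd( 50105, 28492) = 1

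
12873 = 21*613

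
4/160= 1/40= 0.03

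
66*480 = 31680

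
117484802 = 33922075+83562727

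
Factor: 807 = 3^1*269^1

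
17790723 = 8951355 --8839368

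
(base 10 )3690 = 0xe6a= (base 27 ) 51i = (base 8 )7152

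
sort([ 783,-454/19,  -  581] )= [ - 581, - 454/19,  783] 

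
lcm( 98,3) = 294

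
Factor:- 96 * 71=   -  6816 = -  2^5*3^1*71^1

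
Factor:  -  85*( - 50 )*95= 403750 = 2^1*5^4*17^1*19^1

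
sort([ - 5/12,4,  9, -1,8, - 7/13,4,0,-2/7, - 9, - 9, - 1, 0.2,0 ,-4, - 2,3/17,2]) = [-9, - 9, - 4,-2,  -  1, - 1, - 7/13, - 5/12, - 2/7,0, 0, 3/17,0.2,2,4,4,8,9]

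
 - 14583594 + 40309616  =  25726022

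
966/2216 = 483/1108 = 0.44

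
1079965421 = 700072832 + 379892589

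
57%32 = 25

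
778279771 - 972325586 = - 194045815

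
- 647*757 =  - 489779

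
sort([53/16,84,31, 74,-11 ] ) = [ - 11,53/16,31,74,84]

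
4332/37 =117 + 3/37 =117.08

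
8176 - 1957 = 6219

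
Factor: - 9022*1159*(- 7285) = 2^1 * 5^1 * 13^1*19^1*31^1*47^1*61^1*347^1 = 76175587930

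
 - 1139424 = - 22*51792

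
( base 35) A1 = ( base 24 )EF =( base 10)351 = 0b101011111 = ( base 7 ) 1011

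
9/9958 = 9/9958 = 0.00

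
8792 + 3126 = 11918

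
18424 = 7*2632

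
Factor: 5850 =2^1 * 3^2*5^2*13^1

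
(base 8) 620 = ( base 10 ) 400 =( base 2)110010000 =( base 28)e8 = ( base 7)1111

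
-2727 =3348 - 6075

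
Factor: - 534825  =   - 3^2*5^2*2377^1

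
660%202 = 54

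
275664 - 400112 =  - 124448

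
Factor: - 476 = -2^2 * 7^1*17^1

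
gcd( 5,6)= 1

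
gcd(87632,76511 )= 1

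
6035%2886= 263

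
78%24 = 6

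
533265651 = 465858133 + 67407518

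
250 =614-364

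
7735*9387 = 72608445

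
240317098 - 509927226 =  - 269610128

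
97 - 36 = 61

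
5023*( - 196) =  - 984508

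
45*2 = 90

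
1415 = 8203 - 6788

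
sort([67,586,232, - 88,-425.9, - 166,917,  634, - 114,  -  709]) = [ - 709 , - 425.9, - 166 ,  -  114,  -  88 , 67  ,  232,  586,  634,917 ]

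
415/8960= 83/1792  =  0.05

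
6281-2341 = 3940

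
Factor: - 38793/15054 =-67/26  =  - 2^(- 1)*13^(-1)*67^1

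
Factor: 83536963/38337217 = 17^1*29^( - 1)*37^( - 1)*35729^( - 1 ) * 4913939^1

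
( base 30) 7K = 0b11100110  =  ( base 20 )ba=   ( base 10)230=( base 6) 1022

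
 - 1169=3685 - 4854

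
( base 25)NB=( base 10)586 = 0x24a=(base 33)HP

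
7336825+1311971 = 8648796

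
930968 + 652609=1583577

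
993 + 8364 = 9357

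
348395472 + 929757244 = 1278152716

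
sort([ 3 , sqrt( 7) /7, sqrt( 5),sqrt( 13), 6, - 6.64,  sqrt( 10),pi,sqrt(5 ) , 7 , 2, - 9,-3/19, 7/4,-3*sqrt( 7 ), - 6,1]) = [ - 9,-3* sqrt (7 ),- 6.64,-6 , - 3/19,  sqrt( 7)/7,  1 , 7/4 , 2, sqrt (5), sqrt( 5),3,pi,  sqrt( 10) , sqrt( 13), 6, 7]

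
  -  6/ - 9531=2/3177 = 0.00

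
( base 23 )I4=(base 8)642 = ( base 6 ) 1534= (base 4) 12202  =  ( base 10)418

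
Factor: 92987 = 92987^1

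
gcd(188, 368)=4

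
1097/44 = 1097/44   =  24.93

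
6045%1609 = 1218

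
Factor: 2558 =2^1*1279^1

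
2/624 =1/312= 0.00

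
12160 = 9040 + 3120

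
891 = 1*891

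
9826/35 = 280 + 26/35=280.74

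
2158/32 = 67 + 7/16 = 67.44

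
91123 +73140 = 164263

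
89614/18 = 44807/9 =4978.56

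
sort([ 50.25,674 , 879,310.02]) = [50.25 , 310.02 , 674,  879 ]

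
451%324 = 127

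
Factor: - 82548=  - 2^2*3^2*2293^1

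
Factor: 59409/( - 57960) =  - 2^( -3) * 5^( - 1)*41^1 = -41/40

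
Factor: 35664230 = 2^1*5^1*7^1*53^1*9613^1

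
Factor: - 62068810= - 2^1*5^1*977^1*6353^1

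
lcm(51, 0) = 0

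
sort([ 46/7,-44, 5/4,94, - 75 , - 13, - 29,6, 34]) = [ - 75 , - 44, - 29, - 13, 5/4, 6,46/7, 34, 94]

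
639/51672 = 213/17224 = 0.01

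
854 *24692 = 21086968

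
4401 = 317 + 4084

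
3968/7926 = 1984/3963 =0.50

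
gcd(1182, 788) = 394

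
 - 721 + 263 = - 458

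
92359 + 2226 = 94585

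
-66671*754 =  - 50269934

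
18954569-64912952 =-45958383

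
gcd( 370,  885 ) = 5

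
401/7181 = 401/7181 = 0.06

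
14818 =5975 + 8843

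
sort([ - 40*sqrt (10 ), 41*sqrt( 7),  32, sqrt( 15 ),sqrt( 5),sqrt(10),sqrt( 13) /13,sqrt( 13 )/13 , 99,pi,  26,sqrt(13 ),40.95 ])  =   [ -40*sqrt( 10 ),sqrt(13 ) /13,sqrt(13 ) /13,sqrt(5),pi,sqrt(10), sqrt( 13), sqrt(15),26,32, 40.95,99,41*sqrt( 7 )]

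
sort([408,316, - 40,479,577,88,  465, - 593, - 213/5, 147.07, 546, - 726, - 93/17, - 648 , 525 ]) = [ - 726, - 648, - 593,  -  213/5, - 40, - 93/17,88,147.07,316,  408,465,479, 525, 546, 577 ] 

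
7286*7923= 57726978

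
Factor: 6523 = 11^1*593^1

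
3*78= 234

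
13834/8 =6917/4 =1729.25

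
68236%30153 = 7930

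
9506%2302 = 298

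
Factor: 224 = 2^5 * 7^1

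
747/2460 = 249/820 = 0.30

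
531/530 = 1 +1/530 = 1.00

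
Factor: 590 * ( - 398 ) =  - 234820= - 2^2*5^1*59^1*199^1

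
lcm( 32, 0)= 0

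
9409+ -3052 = 6357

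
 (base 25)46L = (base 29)353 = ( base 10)2671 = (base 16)a6f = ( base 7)10534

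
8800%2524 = 1228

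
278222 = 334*833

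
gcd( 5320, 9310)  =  1330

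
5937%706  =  289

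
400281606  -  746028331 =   -  345746725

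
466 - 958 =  - 492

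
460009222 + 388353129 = 848362351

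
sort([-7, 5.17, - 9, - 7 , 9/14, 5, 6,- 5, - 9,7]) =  [ - 9,-9,  -  7,  -  7, - 5,9/14, 5, 5.17, 6,7 ]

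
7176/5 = 7176/5= 1435.20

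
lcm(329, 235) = 1645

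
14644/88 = 3661/22 = 166.41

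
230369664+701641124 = 932010788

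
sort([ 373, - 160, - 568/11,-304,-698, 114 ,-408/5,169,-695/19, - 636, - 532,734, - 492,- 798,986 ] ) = [-798, - 698,-636 , - 532,-492,-304 , - 160,-408/5,-568/11,-695/19 , 114, 169, 373,734, 986] 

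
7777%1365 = 952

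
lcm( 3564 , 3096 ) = 306504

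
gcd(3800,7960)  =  40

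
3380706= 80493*42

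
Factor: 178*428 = 2^3  *  89^1*107^1 = 76184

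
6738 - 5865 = 873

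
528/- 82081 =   -  1 + 81553/82081 = -  0.01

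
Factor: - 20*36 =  - 2^4*3^2* 5^1 = -720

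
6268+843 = 7111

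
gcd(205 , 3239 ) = 41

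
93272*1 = 93272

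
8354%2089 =2087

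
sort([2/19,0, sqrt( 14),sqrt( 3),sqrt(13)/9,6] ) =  [0 , 2/19,sqrt( 13)/9, sqrt ( 3 ) , sqrt( 14), 6] 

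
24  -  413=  - 389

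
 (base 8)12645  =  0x15A5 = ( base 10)5541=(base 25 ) 8lg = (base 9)7536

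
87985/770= 114 + 41/154  =  114.27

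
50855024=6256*8129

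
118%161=118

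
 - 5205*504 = - 2623320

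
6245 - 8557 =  - 2312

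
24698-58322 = -33624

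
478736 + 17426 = 496162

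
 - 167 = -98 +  - 69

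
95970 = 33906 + 62064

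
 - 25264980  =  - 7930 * 3186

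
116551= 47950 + 68601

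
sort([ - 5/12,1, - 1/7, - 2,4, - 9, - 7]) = [ - 9,  -  7, - 2, - 5/12, - 1/7, 1,4 ] 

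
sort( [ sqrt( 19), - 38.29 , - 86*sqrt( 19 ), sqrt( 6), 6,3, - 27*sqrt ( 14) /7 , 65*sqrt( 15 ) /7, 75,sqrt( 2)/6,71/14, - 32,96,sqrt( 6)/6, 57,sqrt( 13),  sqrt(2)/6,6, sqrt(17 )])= [ - 86*sqrt(19 ), - 38.29 ,  -  32, - 27*sqrt( 14) /7,sqrt (2) /6,sqrt (2) /6, sqrt( 6)/6 , sqrt (6),  3,sqrt( 13 ),sqrt( 17),sqrt(19 ),  71/14 , 6,6,65*sqrt( 15)/7, 57, 75 , 96]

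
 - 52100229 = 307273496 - 359373725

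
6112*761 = 4651232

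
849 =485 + 364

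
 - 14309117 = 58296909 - 72606026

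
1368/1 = 1368 = 1368.00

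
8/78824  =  1/9853 = 0.00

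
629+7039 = 7668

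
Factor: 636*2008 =1277088 = 2^5*3^1*53^1 * 251^1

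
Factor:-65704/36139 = - 2^3 * 43^1*71^ (-1 ) * 191^1*509^( - 1)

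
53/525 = 53/525 =0.10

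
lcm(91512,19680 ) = 1830240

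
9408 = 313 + 9095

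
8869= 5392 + 3477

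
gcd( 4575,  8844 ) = 3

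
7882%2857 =2168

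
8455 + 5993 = 14448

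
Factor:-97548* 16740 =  - 2^4*3^4*5^1*11^1  *  31^1*739^1 = - 1632953520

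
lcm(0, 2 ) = 0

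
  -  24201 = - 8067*3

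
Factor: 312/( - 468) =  - 2/3=- 2^1*3^( - 1 )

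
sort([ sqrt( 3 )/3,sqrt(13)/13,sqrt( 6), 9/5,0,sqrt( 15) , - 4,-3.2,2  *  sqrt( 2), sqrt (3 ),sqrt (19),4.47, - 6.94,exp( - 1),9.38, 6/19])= [ -6.94, - 4, - 3.2, 0,sqrt( 13)/13,6/19, exp(-1),sqrt( 3 ) /3, sqrt( 3 ), 9/5, sqrt(6 ), 2 *sqrt(2), sqrt( 15),sqrt ( 19 ),4.47,9.38 ]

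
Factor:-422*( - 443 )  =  2^1*211^1* 443^1=186946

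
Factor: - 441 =- 3^2*7^2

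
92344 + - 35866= 56478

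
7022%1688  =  270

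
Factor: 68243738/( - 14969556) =-34121869/7484778 =- 2^( - 1 ) * 3^( - 3 )*7^(-1)*19801^(-1 )*34121869^1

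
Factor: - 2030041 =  - 13^1*156157^1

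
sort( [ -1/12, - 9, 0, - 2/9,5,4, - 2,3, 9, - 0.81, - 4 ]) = [ - 9 , - 4 , - 2, - 0.81, - 2/9, - 1/12, 0, 3, 4,5, 9]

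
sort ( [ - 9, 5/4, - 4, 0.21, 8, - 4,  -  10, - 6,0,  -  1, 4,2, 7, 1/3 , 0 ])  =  [ -10,  -  9,  -  6, - 4, - 4, - 1, 0, 0,  0.21,1/3, 5/4,2,4, 7, 8] 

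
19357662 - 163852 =19193810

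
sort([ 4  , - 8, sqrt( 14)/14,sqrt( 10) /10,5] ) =[ - 8,sqrt(14)/14,sqrt( 10)/10,4,5 ] 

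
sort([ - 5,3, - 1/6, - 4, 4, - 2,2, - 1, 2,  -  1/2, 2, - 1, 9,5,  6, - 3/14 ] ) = [ - 5,  -  4, - 2, - 1, - 1,- 1/2, - 3/14, - 1/6, 2, 2 , 2, 3, 4,5, 6, 9]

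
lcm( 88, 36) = 792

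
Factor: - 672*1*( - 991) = 665952 = 2^5*3^1*7^1*  991^1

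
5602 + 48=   5650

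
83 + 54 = 137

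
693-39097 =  - 38404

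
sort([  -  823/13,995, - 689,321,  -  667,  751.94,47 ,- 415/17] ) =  [ - 689, - 667 ,- 823/13, - 415/17,47,321, 751.94,995 ]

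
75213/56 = 1343  +  5/56 = 1343.09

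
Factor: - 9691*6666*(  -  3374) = 217961095044=2^2*3^1* 7^1 * 11^2*101^1 *241^1*881^1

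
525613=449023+76590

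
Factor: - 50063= -13^1*3851^1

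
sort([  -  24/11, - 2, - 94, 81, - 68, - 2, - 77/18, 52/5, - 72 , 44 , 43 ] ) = [-94,  -  72,  -  68,  -  77/18, - 24/11 ,-2,  -  2  ,  52/5,43,44, 81]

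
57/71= 57/71 =0.80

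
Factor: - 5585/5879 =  - 5^1*1117^1*5879^( - 1)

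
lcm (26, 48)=624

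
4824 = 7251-2427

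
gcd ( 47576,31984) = 8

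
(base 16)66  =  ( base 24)46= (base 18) 5C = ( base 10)102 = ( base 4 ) 1212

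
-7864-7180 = -15044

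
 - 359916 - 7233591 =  - 7593507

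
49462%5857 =2606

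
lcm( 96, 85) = 8160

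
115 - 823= - 708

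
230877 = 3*76959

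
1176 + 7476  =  8652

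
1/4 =1/4 = 0.25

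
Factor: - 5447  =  -13^1*419^1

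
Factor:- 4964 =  - 2^2*17^1*73^1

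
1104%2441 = 1104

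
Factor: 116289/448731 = 3^1 *59^1*683^(-1) =177/683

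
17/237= 17/237  =  0.07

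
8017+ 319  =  8336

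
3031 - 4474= - 1443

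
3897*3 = 11691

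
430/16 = 215/8 = 26.88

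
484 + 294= 778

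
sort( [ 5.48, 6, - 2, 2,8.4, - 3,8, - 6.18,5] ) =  [ - 6.18,-3, - 2, 2, 5,5.48,  6, 8, 8.4]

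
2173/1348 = 2173/1348 = 1.61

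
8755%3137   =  2481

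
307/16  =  19 + 3/16 = 19.19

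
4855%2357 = 141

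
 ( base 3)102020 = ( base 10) 303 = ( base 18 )GF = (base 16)12F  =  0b100101111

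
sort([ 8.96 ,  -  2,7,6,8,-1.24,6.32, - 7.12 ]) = [ - 7.12, - 2, - 1.24, 6,6.32,7,8,8.96]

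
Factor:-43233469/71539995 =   -  3^( - 1) * 5^(-1)*17^( - 1)*877^1*49297^1*280549^ (-1)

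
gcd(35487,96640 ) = 1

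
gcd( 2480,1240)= 1240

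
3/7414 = 3/7414= 0.00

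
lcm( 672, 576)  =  4032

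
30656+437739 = 468395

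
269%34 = 31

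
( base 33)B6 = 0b101110001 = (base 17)14c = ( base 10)369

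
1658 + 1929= 3587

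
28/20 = 1+2/5=1.40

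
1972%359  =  177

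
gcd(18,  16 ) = 2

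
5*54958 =274790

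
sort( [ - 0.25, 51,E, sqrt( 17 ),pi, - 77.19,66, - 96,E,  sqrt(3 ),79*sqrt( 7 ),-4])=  [ - 96, - 77.19, -4, - 0.25,sqrt( 3),E,  E,pi, sqrt( 17),51,  66, 79*sqrt ( 7)]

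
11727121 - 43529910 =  - 31802789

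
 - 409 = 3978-4387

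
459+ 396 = 855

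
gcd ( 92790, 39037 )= 1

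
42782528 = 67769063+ -24986535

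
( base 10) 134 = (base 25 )59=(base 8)206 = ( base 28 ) 4M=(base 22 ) 62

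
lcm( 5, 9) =45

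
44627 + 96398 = 141025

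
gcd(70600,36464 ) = 8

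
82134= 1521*54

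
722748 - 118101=604647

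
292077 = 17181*17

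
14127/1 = 14127 = 14127.00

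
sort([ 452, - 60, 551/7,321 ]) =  [ - 60, 551/7, 321, 452] 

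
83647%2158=1643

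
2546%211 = 14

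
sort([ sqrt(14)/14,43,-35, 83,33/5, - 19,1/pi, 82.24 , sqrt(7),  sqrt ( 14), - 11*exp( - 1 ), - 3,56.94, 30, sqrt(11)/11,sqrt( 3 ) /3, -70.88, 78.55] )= [ - 70.88, - 35, - 19,- 11*exp( - 1), - 3,  sqrt(14)/14, sqrt (11)/11,1/pi, sqrt ( 3)/3, sqrt( 7),sqrt (14),  33/5, 30,  43, 56.94, 78.55,  82.24,83 ] 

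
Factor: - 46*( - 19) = 2^1*19^1*23^1  =  874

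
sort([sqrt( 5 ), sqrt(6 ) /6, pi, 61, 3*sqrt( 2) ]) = [sqrt(6 )/6, sqrt ( 5), pi, 3*sqrt ( 2), 61]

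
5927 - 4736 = 1191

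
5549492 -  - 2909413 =8458905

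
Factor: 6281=11^1*571^1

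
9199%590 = 349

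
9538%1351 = 81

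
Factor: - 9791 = -9791^1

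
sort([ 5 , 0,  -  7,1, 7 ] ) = [ - 7 , 0,1,5,  7]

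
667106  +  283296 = 950402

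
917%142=65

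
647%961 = 647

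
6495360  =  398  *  16320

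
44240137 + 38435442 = 82675579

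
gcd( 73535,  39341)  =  1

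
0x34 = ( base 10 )52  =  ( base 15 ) 37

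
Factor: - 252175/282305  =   - 5^1*7^1*11^1 * 431^(-1 ) = -385/431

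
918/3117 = 306/1039 = 0.29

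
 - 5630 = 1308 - 6938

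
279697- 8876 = 270821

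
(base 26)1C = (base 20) 1i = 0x26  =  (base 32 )16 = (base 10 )38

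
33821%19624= 14197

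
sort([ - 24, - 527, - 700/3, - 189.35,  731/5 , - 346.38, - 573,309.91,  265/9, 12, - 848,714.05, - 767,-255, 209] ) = [-848, - 767, - 573, - 527, - 346.38, -255, - 700/3  , - 189.35, - 24,12, 265/9, 731/5 , 209, 309.91,714.05 ] 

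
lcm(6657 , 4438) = 13314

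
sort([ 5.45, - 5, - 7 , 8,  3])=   [  -  7,-5, 3,5.45,8]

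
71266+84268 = 155534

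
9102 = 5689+3413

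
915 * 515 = 471225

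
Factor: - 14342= - 2^1*71^1 * 101^1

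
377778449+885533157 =1263311606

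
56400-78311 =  - 21911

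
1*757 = 757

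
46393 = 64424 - 18031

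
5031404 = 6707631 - 1676227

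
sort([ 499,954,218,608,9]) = [9,218,499, 608,954] 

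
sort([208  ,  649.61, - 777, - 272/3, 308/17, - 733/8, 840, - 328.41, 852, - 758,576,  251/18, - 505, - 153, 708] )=[-777, - 758,  -  505,-328.41, - 153, - 733/8, - 272/3, 251/18, 308/17,  208,576,  649.61, 708, 840, 852]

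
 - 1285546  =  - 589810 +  - 695736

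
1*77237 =77237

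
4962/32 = 155 + 1/16 = 155.06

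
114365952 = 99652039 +14713913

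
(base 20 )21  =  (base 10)41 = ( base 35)16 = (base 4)221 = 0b101001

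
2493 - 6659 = - 4166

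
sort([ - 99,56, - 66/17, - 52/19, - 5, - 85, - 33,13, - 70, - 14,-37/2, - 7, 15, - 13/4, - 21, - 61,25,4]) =[ - 99, - 85, - 70, - 61,- 33,-21,- 37/2,-14, - 7, - 5, - 66/17, - 13/4, - 52/19,4,13,15, 25,56]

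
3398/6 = 566 + 1/3  =  566.33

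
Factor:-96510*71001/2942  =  -3^3 * 5^1*7^3*23^1*1471^( - 1 ) * 3217^1 = - 3426153255/1471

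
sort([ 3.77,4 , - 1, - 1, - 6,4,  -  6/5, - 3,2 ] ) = [ - 6,- 3, - 6/5, - 1, - 1,2,3.77  ,  4,4 ]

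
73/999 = 73/999 = 0.07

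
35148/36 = 976 + 1/3  =  976.33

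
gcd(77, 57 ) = 1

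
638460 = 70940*9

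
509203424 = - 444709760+953913184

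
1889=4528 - 2639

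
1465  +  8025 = 9490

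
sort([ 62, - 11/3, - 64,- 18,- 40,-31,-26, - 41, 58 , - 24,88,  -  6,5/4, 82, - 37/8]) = [  -  64, - 41, - 40, - 31, - 26,- 24, - 18, - 6, - 37/8, - 11/3,5/4, 58 , 62,82, 88]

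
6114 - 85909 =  - 79795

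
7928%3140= 1648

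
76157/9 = 76157/9 = 8461.89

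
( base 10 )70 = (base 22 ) 34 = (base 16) 46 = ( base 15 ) 4a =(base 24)2m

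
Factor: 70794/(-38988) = - 2^( - 1 )*3^1*19^( - 1 )*23^1 = - 69/38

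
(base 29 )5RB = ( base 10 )4999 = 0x1387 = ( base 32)4s7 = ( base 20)C9J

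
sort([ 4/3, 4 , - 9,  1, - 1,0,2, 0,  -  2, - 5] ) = [ - 9, - 5,-2,- 1,0,0, 1,4/3, 2,4 ] 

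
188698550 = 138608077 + 50090473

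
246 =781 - 535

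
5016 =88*57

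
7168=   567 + 6601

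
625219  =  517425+107794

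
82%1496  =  82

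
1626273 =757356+868917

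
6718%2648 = 1422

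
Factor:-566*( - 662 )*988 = 370195696 = 2^4*13^1*19^1*283^1*331^1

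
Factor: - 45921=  - 3^1*15307^1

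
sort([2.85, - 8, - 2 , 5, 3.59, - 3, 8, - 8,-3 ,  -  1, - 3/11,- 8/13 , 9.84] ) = [ - 8, - 8,- 3,- 3,- 2  ,  -  1,  -  8/13,-3/11, 2.85, 3.59,5, 8, 9.84 ]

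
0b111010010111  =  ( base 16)e97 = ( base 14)150b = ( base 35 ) 31p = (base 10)3735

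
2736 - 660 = 2076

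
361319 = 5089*71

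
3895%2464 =1431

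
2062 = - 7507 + 9569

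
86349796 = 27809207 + 58540589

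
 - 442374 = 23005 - 465379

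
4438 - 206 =4232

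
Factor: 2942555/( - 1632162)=  -  2^( - 1 )*3^( - 1)*5^1*11^1*7643^1*38861^ ( - 1 ) = - 420365/233166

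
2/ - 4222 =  - 1 + 2110/2111 =-  0.00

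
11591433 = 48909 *237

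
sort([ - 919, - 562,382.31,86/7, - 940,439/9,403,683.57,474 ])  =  [  -  940, - 919, - 562,86/7, 439/9,382.31, 403, 474,683.57] 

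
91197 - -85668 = 176865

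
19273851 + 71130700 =90404551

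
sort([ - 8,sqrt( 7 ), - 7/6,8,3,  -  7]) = [ - 8, - 7, -7/6,sqrt( 7 ) , 3,8]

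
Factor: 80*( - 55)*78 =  - 2^5*3^1 * 5^2 * 11^1*13^1 = - 343200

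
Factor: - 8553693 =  - 3^1 * 2851231^1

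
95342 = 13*7334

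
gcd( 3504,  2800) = 16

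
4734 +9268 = 14002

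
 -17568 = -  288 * 61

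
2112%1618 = 494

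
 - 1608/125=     -  1608/125= -12.86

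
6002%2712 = 578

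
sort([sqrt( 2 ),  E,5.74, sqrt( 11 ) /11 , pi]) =[ sqrt( 11)/11, sqrt ( 2 ), E, pi, 5.74]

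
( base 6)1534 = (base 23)I4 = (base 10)418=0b110100010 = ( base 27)fd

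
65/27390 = 13/5478 = 0.00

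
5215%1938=1339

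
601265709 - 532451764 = 68813945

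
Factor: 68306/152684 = 17/38 = 2^(- 1)*17^1*19^( - 1 )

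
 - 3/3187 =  - 3/3187=- 0.00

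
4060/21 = 193 + 1/3=193.33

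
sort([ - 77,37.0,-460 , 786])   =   [ - 460,-77, 37.0, 786 ]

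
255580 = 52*4915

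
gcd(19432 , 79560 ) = 8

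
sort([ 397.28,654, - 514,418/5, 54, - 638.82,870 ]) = [-638.82, - 514,54  ,  418/5,397.28,654,870]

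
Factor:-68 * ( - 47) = 2^2*17^1*47^1 = 3196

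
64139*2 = 128278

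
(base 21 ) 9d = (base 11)174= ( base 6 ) 534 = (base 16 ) ca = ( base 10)202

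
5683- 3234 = 2449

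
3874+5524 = 9398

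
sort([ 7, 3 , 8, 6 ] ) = [3,  6,  7,  8]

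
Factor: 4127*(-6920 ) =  -28558840 = - 2^3*5^1*173^1*4127^1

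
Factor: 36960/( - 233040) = -154/971 = - 2^1*7^1*11^1*971^(  -  1)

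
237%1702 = 237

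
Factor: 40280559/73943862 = 13426853/24647954=2^( - 1)*11^1 * 1220623^1*12323977^(-1)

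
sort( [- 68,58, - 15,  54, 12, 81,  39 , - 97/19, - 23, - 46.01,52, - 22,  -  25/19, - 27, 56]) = [-68, - 46.01, - 27, - 23, - 22 , - 15, - 97/19,  -  25/19 , 12,39,  52,54,56,58, 81]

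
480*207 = 99360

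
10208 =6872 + 3336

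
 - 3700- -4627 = 927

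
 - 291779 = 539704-831483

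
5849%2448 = 953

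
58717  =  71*827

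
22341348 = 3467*6444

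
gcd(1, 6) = 1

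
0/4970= 0 = 0.00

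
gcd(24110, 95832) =2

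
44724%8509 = 2179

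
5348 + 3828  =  9176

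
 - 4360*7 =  - 30520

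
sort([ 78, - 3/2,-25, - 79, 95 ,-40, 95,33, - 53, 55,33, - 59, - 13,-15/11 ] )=[-79,-59, - 53, - 40,-25,- 13,-3/2,-15/11, 33, 33,55,78,95,95 ] 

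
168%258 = 168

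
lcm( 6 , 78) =78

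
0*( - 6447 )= 0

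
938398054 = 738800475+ 199597579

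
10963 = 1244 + 9719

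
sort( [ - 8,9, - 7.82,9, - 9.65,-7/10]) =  [ - 9.65, - 8, - 7.82, - 7/10, 9,9] 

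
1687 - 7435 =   -  5748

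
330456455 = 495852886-165396431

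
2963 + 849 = 3812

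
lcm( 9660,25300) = 531300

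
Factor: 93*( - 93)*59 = - 3^2*31^2*59^1 = - 510291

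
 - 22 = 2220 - 2242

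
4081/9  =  453 + 4/9 = 453.44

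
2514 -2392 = 122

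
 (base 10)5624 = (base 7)22253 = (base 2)1010111111000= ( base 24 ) 9i8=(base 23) AEC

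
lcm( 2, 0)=0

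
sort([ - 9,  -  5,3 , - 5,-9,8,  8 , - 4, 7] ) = [ - 9 , - 9, - 5, -5,-4, 3,7, 8, 8]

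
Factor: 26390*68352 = 2^9 * 3^1*5^1 * 7^1 * 13^1 * 29^1*89^1 = 1803809280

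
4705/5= 941 = 941.00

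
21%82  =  21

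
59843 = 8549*7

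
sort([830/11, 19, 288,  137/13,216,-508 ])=[-508,137/13,19,830/11,216, 288 ]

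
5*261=1305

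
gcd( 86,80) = 2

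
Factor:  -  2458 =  - 2^1*1229^1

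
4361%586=259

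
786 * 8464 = 6652704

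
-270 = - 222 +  - 48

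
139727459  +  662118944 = 801846403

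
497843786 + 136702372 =634546158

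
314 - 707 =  - 393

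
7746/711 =10 + 212/237 = 10.89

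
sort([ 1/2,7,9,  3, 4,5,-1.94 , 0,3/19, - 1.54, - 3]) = [ - 3,-1.94, - 1.54 , 0 , 3/19, 1/2,3, 4,5, 7,9 ] 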